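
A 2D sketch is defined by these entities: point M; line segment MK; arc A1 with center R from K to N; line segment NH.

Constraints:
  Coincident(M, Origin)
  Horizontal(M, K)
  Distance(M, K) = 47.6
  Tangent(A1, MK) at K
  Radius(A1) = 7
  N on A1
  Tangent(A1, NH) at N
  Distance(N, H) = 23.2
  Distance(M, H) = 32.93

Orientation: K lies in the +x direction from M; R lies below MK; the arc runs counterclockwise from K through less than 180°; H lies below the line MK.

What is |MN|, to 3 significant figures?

42.5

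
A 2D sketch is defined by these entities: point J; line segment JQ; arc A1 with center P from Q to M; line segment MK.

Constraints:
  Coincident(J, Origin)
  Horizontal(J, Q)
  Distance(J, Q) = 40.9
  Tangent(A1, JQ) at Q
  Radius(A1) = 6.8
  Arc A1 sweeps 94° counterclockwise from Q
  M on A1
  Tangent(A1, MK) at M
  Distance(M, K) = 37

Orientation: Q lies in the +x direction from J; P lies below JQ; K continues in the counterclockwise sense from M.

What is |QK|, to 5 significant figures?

44.384

On A1, Q sits at bearing 90° from P; a 94° counterclockwise sweep puts M at bearing 184°, so M = P + 6.8·(cos 184°, sin 184°) = (34.117, -7.2743). A1 meets MK tangentially, so PM is at right angles to MK, so MK runs along (−sin 184°, cos 184°); with |MK| = 37.0, K = (36.698, -44.184). Then |QK| = |K − Q| = 44.384.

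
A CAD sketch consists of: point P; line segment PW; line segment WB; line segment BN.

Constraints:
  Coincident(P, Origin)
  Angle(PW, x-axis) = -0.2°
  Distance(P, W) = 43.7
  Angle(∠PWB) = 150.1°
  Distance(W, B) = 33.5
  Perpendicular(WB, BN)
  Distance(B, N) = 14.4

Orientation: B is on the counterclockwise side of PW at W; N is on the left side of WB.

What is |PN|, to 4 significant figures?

71.76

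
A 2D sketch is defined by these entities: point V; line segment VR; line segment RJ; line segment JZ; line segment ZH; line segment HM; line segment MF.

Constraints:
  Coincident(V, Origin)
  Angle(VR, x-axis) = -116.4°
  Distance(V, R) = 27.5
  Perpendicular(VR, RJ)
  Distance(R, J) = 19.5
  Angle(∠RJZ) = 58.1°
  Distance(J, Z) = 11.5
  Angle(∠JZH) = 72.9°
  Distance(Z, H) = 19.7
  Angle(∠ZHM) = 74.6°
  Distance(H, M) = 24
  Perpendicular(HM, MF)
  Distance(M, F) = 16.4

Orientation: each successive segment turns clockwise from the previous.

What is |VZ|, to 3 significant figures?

22.2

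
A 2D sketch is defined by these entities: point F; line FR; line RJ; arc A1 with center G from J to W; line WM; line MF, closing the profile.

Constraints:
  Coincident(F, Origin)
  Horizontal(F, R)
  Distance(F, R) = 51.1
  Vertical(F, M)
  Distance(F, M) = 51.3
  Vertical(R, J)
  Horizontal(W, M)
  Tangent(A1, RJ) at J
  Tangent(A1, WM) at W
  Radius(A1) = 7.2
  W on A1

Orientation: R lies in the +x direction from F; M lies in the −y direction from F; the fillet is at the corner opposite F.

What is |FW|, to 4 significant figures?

67.52

F is at the origin; FR is horizontal with |FR| = 51.1 and R on the +x side, so R = (51.10, 0.000). F and M share the same x with |FM| = 51.3 and M on the −y side, so M = (0.000, -51.30). The virtual corner opposite F is at (51.10, -51.30). A1 meets RJ tangentially, so GJ is at right angles to RJ and tangency of A1 to WM means the radius GW is perpendicular to WM, with radius 7.2, so the center G sits 7.2 in from both sides at G = (43.90, -44.10). That places the tangent points at J = (51.10, -44.10) on RJ and W = (43.90, -51.30) on WM. Then |FW| = |W − F| = 67.52.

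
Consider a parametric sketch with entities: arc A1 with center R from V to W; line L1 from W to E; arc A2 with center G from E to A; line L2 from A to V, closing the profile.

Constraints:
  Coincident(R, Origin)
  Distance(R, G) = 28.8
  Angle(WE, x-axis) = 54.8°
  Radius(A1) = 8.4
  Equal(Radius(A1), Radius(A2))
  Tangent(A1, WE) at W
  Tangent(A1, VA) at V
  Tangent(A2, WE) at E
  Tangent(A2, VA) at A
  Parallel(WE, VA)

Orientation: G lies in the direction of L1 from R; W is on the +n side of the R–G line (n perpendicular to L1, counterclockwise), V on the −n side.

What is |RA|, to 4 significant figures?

30.00

The slot axis is L1's direction at 54.8°, so u = (cos 54.8°, sin 54.8°) = (0.5764, 0.8171) and n = (−sin 54.8°, cos 54.8°) = (-0.8171, 0.5764). R is at the origin and G lies 28.8 along u from R, so G = 28.8·u = (16.60, 23.53). Tangency of A1 to both parallel lines with radius 8.4 puts W and V at R ± 8.4·n: W = (-6.864, 4.842), V = (6.864, -4.842). Equal radii place E and A the same way about G: E = G + 8.4·n = (9.737, 28.38), A = G − 8.4·n = (23.47, 18.69). Then |RA| = |A − R| = 30.00.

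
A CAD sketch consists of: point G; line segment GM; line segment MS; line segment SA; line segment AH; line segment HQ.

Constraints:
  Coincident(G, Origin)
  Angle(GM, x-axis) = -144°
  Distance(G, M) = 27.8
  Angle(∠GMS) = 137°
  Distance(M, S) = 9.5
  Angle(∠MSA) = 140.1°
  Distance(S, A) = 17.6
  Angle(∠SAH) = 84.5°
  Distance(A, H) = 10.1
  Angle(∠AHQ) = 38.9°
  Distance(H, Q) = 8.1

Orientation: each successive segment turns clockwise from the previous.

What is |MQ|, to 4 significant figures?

19.66

G is at the origin; GM runs at -144.0° with length 27.8, so M = (-22.49, -16.34). ∠GMS = 137.0° gives MS at 173.0° from the x-axis; with |MS| = 9.5, S = (-31.92, -15.18). ∠MSA = 140.1° gives SA at 133.1° from the x-axis; with |SA| = 17.6, A = (-43.95, -2.332). ∠SAH = 84.5° gives AH at 37.60° from the x-axis; with |AH| = 10.1, H = (-35.94, 3.831). ∠AHQ = 38.9° gives HQ at -103.5° from the x-axis; with |HQ| = 8.1, Q = (-37.83, -4.046). Then |MQ| = |Q − M| = 19.66.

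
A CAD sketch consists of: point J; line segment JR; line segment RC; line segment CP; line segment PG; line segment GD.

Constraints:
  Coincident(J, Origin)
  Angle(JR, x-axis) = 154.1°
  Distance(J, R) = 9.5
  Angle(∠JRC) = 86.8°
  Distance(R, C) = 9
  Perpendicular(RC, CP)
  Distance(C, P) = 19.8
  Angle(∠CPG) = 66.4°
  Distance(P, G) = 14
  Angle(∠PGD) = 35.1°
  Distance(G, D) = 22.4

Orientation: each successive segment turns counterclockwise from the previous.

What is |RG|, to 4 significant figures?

14.70

J is at the origin; JR runs at 154.1° with length 9.5, so R = (-8.546, 4.150). ∠JRC = 86.8° gives RC at -112.7° from the x-axis; with |RC| = 9.0, C = (-12.02, -4.153). RC ⟂ CP, so CP runs at -22.70°; with |CP| = 19.8, P = (6.247, -11.79). ∠CPG = 66.4° gives PG at 90.90° from the x-axis; with |PG| = 14.0, G = (6.027, 2.204). Then |RG| = |G − R| = 14.70.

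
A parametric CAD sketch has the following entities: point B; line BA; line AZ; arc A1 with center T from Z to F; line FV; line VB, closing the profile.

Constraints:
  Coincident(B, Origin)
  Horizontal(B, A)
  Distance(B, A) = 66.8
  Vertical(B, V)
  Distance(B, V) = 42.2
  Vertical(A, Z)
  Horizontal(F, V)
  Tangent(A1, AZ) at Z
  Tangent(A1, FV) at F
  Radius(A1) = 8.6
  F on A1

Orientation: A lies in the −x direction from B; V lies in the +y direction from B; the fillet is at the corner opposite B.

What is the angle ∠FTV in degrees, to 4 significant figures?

81.59°

B is at the origin; BA is horizontal with |BA| = 66.8 and A on the −x side, so A = (-66.80, 0.000). BV is vertical with |BV| = 42.2 and V on the +y side, so V = (0.000, 42.20). The virtual corner opposite B is at (-66.80, 42.20). A1 meets AZ tangentially, so TZ is at right angles to AZ and tangency of A1 to FV means the radius TF is perpendicular to FV, with radius 8.6, so the center T sits 8.6 in from both sides at T = (-58.20, 33.60). That places the tangent points at Z = (-66.80, 33.60) on AZ and F = (-58.20, 42.20) on FV. Then cos ∠FTV = TF·TV / (|TF||TV|), giving 81.59°.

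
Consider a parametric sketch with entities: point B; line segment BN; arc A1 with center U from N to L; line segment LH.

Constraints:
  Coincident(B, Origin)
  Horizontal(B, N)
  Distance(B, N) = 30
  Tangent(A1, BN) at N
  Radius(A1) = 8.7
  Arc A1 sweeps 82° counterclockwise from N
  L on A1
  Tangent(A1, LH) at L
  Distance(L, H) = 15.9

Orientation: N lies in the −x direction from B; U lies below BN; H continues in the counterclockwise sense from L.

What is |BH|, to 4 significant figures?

46.98

B is at the origin; BN is horizontal with |BN| = 30.0 and N on the −x side, so N = (-30.00, 0.000). A1 meets BN tangentially, so UN is at right angles to BN, so U = N + (0, -8.7) = (-30.00, -8.700). On A1, N sits at bearing 90° from U; an 82° counterclockwise sweep puts L at bearing 172°, so L = U + 8.7·(cos 172°, sin 172°) = (-38.62, -7.489). Tangency of A1 to LH means the radius UL is perpendicular to LH, so LH runs along (−sin 172°, cos 172°); with |LH| = 15.9, H = (-40.83, -23.23). Then |BH| = |H − B| = 46.98.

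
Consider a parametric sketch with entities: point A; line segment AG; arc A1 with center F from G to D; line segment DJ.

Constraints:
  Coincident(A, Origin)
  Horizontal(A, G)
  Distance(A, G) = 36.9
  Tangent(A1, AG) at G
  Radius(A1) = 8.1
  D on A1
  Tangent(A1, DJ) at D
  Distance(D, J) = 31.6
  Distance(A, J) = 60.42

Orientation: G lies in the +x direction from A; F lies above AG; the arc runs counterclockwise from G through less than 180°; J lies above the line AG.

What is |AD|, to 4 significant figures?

45.69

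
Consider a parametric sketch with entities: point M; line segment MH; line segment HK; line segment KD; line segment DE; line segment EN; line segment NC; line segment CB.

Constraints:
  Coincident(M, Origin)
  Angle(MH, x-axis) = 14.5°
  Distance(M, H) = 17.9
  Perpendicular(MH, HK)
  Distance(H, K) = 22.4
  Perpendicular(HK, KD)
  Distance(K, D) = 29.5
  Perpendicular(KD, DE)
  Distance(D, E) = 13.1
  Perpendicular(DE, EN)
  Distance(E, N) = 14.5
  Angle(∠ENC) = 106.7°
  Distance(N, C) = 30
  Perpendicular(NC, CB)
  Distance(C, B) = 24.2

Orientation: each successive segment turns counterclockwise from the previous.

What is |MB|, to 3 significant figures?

46.5

∠ENC = 106.7° gives NC at 87.8° from the x-axis; with |NC| = 30.0, C = (1.63, 39.7). NC ⟂ CB, so CB runs at 178°; with |CB| = 24.2, B = (-22.6, 40.6). Then |MB| = |B − M| = 46.5.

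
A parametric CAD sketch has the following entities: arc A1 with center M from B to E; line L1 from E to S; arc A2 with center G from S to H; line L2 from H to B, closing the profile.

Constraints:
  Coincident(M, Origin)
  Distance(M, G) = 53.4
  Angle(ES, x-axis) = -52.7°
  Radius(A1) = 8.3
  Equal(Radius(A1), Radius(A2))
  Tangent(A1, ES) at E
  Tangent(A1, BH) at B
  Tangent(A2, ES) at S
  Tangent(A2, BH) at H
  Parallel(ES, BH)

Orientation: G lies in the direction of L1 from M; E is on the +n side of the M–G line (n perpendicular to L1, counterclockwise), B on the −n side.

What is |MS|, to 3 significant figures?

54.0

Tangency of A1 to both parallel lines with radius 8.3 puts E and B at M ± 8.3·n: E = (6.60, 5.03), B = (-6.60, -5.03). Equal radii place S and H the same way about G: S = G + 8.3·n = (39.0, -37.4), H = G − 8.3·n = (25.8, -47.5). Then |MS| = |S − M| = 54.0.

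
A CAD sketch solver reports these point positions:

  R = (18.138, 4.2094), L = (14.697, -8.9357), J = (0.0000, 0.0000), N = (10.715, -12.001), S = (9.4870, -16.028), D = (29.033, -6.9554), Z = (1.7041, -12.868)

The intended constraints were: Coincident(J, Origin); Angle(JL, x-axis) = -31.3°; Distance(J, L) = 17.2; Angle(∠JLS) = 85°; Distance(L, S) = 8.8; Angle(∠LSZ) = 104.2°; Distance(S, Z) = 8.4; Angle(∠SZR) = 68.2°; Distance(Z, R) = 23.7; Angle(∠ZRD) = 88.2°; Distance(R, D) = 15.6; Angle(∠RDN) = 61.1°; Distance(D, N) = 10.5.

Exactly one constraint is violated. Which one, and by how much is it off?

Distance(D, N) = 10.5 — off by 8.50.

J = (0.00, 0.00) ✓; JL at -31.30° ✓; |JL| = 17.20 ✓; ∠JLS = 85.00° ✓; |LS| = 8.800 ✓; ∠LSZ = 104.2° ✓; |SZ| = 8.400 ✓; ∠SZR = 68.20° ✓; |ZR| = 23.70 ✓; ∠ZRD = 88.20° ✓; |RD| = 15.60 ✓; ∠RDN = 61.10° ✓; |DN| = 19.00 ✗.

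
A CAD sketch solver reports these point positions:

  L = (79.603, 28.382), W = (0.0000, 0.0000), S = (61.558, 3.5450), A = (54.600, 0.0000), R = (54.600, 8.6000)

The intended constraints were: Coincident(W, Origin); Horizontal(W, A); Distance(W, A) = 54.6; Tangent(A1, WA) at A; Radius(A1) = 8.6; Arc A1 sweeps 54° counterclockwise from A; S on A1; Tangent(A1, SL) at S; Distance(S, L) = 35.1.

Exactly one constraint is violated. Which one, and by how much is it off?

Distance(S, L) = 35.1 — off by 4.40.

W = (0.00, 0.00) ✓; W.y = 0.00, A.y = 0.00 ✓; |WA| = 54.60 ✓; ∠(RA, AW) = 90.00° ✓; |RA| = 8.600 ✓; bearing(R→S) − bearing(R→A) = 54.00° ✓; |RS| = 8.600 ✓; ∠(RS, SL) = 90.00° ✓; |SL| = 30.70 ✗.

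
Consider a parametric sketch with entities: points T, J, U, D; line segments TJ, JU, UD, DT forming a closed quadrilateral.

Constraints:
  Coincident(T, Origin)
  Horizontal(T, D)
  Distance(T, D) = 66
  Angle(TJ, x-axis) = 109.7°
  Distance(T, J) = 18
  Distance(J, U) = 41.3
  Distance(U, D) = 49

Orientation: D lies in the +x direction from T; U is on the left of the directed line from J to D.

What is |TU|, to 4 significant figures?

46.63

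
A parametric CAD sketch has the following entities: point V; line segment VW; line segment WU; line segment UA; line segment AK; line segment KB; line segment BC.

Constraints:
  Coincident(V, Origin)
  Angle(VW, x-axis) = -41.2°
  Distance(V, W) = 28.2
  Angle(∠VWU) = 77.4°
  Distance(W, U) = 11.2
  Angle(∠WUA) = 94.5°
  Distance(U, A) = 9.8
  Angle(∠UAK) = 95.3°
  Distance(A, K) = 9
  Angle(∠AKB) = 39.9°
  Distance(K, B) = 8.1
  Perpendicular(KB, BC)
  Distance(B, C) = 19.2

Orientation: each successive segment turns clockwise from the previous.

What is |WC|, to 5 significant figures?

28.912

V is at the origin; VW runs at -41.2° with length 28.2, so W = (21.218, -18.575). ∠VWU = 77.4° gives WU at -143.80° from the x-axis; with |WU| = 11.2, U = (12.180, -25.190). ∠WUA = 94.5° gives UA at 130.70° from the x-axis; with |UA| = 9.8, A = (5.7896, -17.760). ∠UAK = 95.3° gives AK at 46.000° from the x-axis; with |AK| = 9.0, K = (12.042, -11.286). ∠AKB = 39.9° gives KB at -94.100° from the x-axis; with |KB| = 8.1, B = (11.462, -19.365). KB ⟂ BC, so BC runs at 175.90°; with |BC| = 19.2, C = (-7.6885, -17.993). Then |WC| = |C − W| = 28.912.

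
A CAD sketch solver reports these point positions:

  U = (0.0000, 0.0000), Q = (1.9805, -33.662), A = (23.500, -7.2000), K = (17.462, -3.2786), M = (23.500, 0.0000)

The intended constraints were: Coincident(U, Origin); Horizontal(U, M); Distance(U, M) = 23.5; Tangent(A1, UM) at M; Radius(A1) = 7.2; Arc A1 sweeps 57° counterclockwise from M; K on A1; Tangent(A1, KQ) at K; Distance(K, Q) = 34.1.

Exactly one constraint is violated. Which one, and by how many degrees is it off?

Tangent(A1, KQ) at K — off by 6.00°.

U = (0.00, 0.00) ✓; U.y = 0.00, M.y = 0.00 ✓; |UM| = 23.50 ✓; ∠(AM, MU) = 90.00° ✓; |AM| = 7.200 ✓; bearing(A→K) − bearing(A→M) = 57.00° ✓; |AK| = 7.200 ✓; ∠(AK, KQ) = 84.00° ✗; |KQ| = 34.10 ✓.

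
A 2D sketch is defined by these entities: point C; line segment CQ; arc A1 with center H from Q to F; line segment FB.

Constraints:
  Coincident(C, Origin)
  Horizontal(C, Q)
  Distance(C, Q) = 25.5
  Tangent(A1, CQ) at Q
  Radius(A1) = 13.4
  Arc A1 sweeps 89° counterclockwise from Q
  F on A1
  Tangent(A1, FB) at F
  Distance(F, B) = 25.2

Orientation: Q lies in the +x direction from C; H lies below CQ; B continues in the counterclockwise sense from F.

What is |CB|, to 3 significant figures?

40.1

C is at the origin; CQ is horizontal with |CQ| = 25.5 and Q on the +x side, so Q = (25.5, 0.00). The tangent condition forces HQ to be normal to CQ, so H = Q + (0, -13.4) = (25.5, -13.4). On A1, Q sits at bearing 90° from H; an 89° counterclockwise sweep puts F at bearing 179°, so F = H + 13.4·(cos 179°, sin 179°) = (12.1, -13.2). A1 meets FB tangentially, so HF is at right angles to FB, so FB runs along (−sin 179°, cos 179°); with |FB| = 25.2, B = (11.7, -38.4). Then |CB| = |B − C| = 40.1.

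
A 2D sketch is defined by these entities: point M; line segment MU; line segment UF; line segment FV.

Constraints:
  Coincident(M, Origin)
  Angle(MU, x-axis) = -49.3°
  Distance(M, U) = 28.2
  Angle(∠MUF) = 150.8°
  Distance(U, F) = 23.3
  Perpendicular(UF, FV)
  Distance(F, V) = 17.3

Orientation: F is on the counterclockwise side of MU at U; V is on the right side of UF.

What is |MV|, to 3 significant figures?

57.1

M is at the origin; MU runs at -49.3° with length 28.2, so U = 28.2·(cos -49.3°, sin -49.3°) = (18.4, -21.4). ∠MUF = 150.8°, so UF runs at -49.3° + (180° − 150.8°) = -20.1° from the x-axis; with |UF| = 23.3, F = U + 23.3·(cos -20.1°, sin -20.1°) = (40.3, -29.4). UF is perpendicular to FV; with |FV| = 17.3 on the right of UF, V = F + 17.3·(-0.344, -0.939) = (34.3, -45.6). Then |MV| = |V − M| = 57.1.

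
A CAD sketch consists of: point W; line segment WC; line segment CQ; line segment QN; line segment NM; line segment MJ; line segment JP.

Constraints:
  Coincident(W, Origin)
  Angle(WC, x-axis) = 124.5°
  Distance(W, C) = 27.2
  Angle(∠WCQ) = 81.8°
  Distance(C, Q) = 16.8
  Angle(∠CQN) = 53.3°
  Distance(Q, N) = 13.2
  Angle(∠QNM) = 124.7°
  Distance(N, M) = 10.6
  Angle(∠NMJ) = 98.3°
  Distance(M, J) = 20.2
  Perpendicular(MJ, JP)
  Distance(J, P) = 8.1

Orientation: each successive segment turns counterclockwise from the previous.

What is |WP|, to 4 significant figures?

37.68

∠NMJ = 98.3° gives MJ at 126.4° from the x-axis; with |MJ| = 20.2, J = (-19.23, 32.31). The perpendicularity gives JP at right angles to MJ, so JP runs at -143.6°; with |JP| = 8.1, P = (-25.75, 27.50). Then |WP| = |P − W| = 37.68.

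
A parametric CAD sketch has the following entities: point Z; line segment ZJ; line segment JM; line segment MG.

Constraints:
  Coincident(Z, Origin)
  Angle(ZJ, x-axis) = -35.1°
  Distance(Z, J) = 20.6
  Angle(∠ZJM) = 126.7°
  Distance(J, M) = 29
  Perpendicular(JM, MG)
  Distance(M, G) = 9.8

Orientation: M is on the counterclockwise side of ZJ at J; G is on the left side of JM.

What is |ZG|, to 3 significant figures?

41.9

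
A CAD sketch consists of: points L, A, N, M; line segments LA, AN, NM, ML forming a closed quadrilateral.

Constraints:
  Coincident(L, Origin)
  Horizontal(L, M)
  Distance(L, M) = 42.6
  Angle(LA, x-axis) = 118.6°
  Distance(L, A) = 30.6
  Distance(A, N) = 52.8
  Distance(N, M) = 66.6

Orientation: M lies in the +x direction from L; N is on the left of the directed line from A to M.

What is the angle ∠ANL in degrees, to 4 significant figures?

25.76°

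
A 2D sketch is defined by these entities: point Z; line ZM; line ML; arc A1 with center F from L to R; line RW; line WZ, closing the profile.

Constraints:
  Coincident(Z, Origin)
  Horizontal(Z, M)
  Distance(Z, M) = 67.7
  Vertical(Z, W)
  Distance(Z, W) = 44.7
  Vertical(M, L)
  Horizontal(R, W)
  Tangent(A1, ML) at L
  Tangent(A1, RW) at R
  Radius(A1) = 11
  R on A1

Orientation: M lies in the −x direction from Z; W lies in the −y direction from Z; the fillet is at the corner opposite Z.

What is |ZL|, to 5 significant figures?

75.624

Z is at the origin; ZM is horizontal with |ZM| = 67.7 and M on the −x side, so M = (-67.700, 0.0000). ZW is vertical with |ZW| = 44.7 and W on the −y side, so W = (0.0000, -44.700). The virtual corner opposite Z is at (-67.700, -44.700). The tangent condition forces FL to be normal to ML and A1 meets RW tangentially, so FR is at right angles to RW, with radius 11.0, so the center F sits 11.0 in from both sides at F = (-56.700, -33.700). That places the tangent points at L = (-67.700, -33.700) on ML and R = (-56.700, -44.700) on RW. Then |ZL| = |L − Z| = 75.624.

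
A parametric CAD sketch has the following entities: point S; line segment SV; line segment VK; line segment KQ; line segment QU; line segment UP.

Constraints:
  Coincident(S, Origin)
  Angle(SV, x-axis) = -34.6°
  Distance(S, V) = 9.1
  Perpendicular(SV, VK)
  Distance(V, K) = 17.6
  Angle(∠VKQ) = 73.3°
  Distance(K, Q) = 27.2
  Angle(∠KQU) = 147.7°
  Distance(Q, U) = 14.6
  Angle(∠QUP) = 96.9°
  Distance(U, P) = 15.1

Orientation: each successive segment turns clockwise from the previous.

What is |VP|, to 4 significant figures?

28.38

S is at the origin; SV runs at -34.6° with length 9.1, so V = (7.491, -5.167). SV is perpendicular to VK, so VK runs at -124.6°; with |VK| = 17.6, K = (-2.504, -19.65). ∠VKQ = 73.3° gives KQ at 128.7° from the x-axis; with |KQ| = 27.2, Q = (-19.51, 1.573). ∠KQU = 147.7° gives QU at 96.40° from the x-axis; with |QU| = 14.6, U = (-21.14, 16.08). ∠QUP = 96.9° gives UP at 13.30° from the x-axis; with |UP| = 15.1, P = (-6.443, 19.56). Then |VP| = |P − V| = 28.38.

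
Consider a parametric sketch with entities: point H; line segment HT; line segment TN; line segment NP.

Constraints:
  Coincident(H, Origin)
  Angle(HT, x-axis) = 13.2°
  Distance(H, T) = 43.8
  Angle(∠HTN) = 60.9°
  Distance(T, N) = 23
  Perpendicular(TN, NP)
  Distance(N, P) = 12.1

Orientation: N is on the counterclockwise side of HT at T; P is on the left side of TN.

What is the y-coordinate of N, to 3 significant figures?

27.0

H is at the origin; HT runs at 13.2° with length 43.8, so T = 43.8·(cos 13.2°, sin 13.2°) = (42.6, 10.0). ∠HTN = 60.9°, so TN runs at 13.2° + (180° − 60.9°) = 132° from the x-axis; with |TN| = 23.0, N = T + 23.0·(cos 132°, sin 132°) = (27.2, 27.0). So N.y = 27.0.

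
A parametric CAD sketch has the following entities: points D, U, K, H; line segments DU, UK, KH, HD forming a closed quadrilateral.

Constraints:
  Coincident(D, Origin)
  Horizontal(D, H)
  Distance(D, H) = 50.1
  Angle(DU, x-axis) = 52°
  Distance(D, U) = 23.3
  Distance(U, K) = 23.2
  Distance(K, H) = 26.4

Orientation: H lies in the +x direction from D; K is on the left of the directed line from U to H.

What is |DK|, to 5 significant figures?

43.619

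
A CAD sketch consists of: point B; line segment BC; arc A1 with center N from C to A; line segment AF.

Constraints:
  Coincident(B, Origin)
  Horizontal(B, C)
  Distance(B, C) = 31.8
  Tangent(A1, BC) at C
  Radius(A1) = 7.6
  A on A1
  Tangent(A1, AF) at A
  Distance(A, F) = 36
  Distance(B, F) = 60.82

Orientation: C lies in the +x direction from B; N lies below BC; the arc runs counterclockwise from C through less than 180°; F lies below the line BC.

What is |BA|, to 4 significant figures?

27.73

Checks: ∠(NC, CB) = 90.00° ✓; |NC| = 7.600 ✓; |NA| = 7.600 ✓; ∠(NA, AF) = 90.00° ✓; |AF| = 36.00 ✓; |BF| = 60.82 ✓.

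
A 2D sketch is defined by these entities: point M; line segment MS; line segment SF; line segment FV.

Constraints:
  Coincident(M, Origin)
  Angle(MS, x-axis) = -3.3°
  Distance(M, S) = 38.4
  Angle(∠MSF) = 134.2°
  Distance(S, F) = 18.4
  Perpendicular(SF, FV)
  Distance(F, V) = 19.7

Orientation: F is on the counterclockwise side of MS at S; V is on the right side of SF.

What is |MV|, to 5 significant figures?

65.353

∠MSF = 134.2°, so SF runs at -3.3° + (180° − 134.2°) = 42.500° from the x-axis; with |SF| = 18.4, F = S + 18.4·(cos 42.500°, sin 42.500°) = (51.902, 10.220). The perpendicularity gives FV at right angles to SF; with |FV| = 19.7 on the right of SF, V = F + 19.7·(0.67559, -0.73728) = (65.211, -4.3040). Then |MV| = |V − M| = 65.353.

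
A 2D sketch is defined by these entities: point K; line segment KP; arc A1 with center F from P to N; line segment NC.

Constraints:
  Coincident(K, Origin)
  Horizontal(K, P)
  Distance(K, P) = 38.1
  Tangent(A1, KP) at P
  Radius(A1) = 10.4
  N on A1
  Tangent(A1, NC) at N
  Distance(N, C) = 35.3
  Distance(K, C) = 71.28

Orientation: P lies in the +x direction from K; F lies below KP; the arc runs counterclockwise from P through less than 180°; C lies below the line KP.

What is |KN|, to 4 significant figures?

36.27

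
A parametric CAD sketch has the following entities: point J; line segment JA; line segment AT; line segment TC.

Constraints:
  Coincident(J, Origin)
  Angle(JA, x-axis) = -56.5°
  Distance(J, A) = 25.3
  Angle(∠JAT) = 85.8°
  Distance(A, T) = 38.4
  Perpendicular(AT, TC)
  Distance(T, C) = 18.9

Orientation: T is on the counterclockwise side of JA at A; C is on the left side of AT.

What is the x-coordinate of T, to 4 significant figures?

44.35

J is at the origin; JA runs at -56.5° with length 25.3, so A = 25.3·(cos -56.5°, sin -56.5°) = (13.96, -21.10). ∠JAT = 85.8°, so AT runs at -56.5° + (180° − 85.8°) = 37.70° from the x-axis; with |AT| = 38.4, T = A + 38.4·(cos 37.70°, sin 37.70°) = (44.35, 2.385). So T.x = 44.35.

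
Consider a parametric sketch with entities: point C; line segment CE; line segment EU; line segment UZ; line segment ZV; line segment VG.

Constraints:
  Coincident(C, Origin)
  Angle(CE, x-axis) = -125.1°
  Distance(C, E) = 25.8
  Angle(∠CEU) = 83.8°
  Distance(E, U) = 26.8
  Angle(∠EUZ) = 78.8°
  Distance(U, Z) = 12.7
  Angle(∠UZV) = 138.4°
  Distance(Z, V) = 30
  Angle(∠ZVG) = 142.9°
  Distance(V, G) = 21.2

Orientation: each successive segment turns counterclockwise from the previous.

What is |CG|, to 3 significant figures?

24.1

∠UZV = 138.4° gives ZV at 114° from the x-axis; with |ZV| = 30.0, V = (0.334, 5.47). ∠ZVG = 142.9° gives VG at 151° from the x-axis; with |VG| = 21.2, G = (-18.2, 15.7). Then |CG| = |G − C| = 24.1.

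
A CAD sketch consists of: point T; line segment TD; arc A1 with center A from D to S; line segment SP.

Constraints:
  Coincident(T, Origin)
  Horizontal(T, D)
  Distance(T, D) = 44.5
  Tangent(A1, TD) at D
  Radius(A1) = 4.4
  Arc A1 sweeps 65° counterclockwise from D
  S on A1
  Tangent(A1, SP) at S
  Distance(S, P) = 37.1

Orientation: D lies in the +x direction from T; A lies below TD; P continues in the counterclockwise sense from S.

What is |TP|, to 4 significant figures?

43.87

T is at the origin; TD is horizontal with |TD| = 44.5 and D on the +x side, so D = (44.50, 0.000). A1 meets TD tangentially, so AD is at right angles to TD, so A = D + (0, -4.4) = (44.50, -4.400). On A1, D sits at bearing 90° from A; a 65° counterclockwise sweep puts S at bearing 155°, so S = A + 4.4·(cos 155°, sin 155°) = (40.51, -2.540). Tangency of A1 to SP means the radius AS is perpendicular to SP, so SP runs along (−sin 155°, cos 155°); with |SP| = 37.1, P = (24.83, -36.16). Then |TP| = |P − T| = 43.87.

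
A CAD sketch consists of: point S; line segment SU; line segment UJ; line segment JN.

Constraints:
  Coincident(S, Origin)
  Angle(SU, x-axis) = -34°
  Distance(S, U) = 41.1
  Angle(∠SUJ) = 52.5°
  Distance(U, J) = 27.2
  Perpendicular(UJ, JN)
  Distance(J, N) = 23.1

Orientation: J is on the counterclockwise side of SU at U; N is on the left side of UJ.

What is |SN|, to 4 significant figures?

9.754

∠SUJ = 52.5°, so UJ runs at -34.0° + (180° − 52.5°) = 93.50° from the x-axis; with |UJ| = 27.2, J = U + 27.2·(cos 93.50°, sin 93.50°) = (32.41, 4.166). UJ is perpendicular to JN; with |JN| = 23.1 on the left of UJ, N = J + 23.1·(-0.9981, -0.06105) = (9.356, 2.756). Then |SN| = |N − S| = 9.754.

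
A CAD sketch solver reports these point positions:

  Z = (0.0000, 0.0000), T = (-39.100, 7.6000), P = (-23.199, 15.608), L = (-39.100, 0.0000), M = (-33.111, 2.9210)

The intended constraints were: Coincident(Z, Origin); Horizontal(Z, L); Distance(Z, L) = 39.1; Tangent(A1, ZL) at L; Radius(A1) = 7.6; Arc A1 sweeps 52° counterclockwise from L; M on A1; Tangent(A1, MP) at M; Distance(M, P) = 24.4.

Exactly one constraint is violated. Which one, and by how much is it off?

Distance(M, P) = 24.4 — off by 8.30.

Z = (0.00, 0.00) ✓; Z.y = 0.00, L.y = 0.00 ✓; |ZL| = 39.10 ✓; ∠(TL, LZ) = 90.00° ✓; |TL| = 7.600 ✓; bearing(T→M) − bearing(T→L) = 52.00° ✓; |TM| = 7.600 ✓; ∠(TM, MP) = 90.00° ✓; |MP| = 16.10 ✗.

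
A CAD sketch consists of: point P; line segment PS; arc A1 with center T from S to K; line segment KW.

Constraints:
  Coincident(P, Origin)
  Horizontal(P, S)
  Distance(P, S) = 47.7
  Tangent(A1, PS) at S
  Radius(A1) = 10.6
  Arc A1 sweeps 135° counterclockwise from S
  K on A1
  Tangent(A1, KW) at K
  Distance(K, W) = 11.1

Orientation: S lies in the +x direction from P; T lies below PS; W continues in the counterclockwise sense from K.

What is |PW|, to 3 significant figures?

54.6

On A1, S sits at bearing 90° from T; a 135° counterclockwise sweep puts K at bearing 225°, so K = T + 10.6·(cos 225°, sin 225°) = (40.2, -18.1). A1 meets KW tangentially, so TK is at right angles to KW, so KW runs along (−sin 225°, cos 225°); with |KW| = 11.1, W = (48.1, -25.9). Then |PW| = |W − P| = 54.6.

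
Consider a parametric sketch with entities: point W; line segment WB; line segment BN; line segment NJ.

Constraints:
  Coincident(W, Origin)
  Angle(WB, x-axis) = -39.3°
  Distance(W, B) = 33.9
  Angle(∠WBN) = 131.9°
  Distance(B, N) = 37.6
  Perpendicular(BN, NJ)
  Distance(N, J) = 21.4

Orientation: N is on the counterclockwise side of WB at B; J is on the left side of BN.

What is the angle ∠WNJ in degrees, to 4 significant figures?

67.27°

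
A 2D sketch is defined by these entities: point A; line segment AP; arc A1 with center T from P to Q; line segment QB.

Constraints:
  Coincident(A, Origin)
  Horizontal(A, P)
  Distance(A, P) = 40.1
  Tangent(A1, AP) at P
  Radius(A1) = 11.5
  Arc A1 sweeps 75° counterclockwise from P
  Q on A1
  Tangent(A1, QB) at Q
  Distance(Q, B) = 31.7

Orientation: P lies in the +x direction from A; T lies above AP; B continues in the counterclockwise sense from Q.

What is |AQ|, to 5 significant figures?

51.913

Tangency of A1 to AP means the radius TP is perpendicular to AP, so T = P + (0, 11.5) = (40.100, 11.500). On A1, P sits at bearing -90° from T; a 75° counterclockwise sweep puts Q at bearing -15°, so Q = T + 11.5·(cos -15°, sin -15°) = (51.208, 8.5236). Then |AQ| = |Q − A| = 51.913.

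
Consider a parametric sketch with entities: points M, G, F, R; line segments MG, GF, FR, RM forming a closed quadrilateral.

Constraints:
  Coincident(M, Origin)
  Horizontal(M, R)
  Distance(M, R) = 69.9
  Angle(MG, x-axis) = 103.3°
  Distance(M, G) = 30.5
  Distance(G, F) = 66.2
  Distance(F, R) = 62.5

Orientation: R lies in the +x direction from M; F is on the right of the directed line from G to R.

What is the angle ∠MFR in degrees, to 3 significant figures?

85.8°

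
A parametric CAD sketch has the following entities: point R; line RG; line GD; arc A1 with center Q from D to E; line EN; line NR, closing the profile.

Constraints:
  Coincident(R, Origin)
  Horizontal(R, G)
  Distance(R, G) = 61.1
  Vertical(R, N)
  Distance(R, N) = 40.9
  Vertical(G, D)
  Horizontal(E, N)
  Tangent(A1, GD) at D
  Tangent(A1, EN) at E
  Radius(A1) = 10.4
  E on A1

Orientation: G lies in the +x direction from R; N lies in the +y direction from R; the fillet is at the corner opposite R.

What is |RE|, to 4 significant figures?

65.14

R is at the origin; R and G share the same y with |RG| = 61.1 and G on the +x side, so G = (61.10, 0.000). R and N share the same x with |RN| = 40.9 and N on the +y side, so N = (0.000, 40.90). The virtual corner opposite R is at (61.10, 40.90). Tangency of A1 to GD means the radius QD is perpendicular to GD and A1 meets EN tangentially, so QE is at right angles to EN, with radius 10.4, so the center Q sits 10.4 in from both sides at Q = (50.70, 30.50). That places the tangent points at D = (61.10, 30.50) on GD and E = (50.70, 40.90) on EN. Then |RE| = |E − R| = 65.14.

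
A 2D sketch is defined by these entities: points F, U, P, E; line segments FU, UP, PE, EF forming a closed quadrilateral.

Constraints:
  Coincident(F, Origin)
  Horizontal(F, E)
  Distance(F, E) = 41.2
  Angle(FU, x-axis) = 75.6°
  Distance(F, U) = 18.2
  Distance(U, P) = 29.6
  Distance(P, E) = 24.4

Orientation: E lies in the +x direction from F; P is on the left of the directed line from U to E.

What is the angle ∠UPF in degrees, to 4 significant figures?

23.79°

Checks: |UP| = 29.60 ✓; |PE| = 24.40 ✓.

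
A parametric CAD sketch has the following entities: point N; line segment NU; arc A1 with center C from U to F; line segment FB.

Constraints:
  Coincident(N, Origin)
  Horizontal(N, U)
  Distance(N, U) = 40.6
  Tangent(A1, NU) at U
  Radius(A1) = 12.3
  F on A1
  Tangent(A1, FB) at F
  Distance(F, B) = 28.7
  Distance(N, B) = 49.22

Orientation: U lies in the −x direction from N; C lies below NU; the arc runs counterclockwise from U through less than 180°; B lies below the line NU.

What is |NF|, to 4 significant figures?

53.36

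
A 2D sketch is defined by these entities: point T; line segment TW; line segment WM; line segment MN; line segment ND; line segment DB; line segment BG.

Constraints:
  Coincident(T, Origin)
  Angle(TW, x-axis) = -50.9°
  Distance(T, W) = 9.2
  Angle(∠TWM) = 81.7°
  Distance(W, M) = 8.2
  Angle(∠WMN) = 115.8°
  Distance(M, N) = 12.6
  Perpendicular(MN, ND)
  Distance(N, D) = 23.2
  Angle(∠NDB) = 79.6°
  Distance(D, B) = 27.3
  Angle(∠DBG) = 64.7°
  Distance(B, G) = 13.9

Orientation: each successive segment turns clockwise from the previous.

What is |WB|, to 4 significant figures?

15.25

The perpendicularity gives ND at right angles to MN, so ND runs at 56.60°; with |ND| = 23.2, D = (1.011, 14.97). ∠NDB = 79.6° gives DB at -43.80° from the x-axis; with |DB| = 27.3, B = (20.71, -3.929). Then |WB| = |B − W| = 15.25.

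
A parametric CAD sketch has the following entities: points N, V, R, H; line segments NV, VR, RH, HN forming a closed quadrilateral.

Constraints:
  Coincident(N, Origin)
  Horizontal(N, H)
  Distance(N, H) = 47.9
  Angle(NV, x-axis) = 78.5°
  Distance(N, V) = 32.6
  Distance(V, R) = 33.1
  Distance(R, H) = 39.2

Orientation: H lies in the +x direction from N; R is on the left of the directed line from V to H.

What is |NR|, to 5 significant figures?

54.581

Checks: |VR| = 33.10 ✓; |RH| = 39.20 ✓.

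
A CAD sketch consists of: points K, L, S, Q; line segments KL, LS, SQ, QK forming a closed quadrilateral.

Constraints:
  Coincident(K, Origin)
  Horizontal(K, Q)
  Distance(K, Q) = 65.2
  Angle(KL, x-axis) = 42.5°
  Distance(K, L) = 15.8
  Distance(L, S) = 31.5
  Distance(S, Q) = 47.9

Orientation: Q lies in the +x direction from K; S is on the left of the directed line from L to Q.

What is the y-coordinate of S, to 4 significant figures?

34.63

Checks: |LS| = 31.50 ✓; |SQ| = 47.90 ✓.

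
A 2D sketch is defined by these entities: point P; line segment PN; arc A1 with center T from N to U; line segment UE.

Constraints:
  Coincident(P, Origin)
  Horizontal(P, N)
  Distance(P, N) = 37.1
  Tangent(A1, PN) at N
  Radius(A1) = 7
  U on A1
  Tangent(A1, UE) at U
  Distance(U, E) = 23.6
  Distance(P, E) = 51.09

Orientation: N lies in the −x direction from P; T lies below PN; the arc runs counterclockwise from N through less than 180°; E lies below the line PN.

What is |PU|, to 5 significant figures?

44.752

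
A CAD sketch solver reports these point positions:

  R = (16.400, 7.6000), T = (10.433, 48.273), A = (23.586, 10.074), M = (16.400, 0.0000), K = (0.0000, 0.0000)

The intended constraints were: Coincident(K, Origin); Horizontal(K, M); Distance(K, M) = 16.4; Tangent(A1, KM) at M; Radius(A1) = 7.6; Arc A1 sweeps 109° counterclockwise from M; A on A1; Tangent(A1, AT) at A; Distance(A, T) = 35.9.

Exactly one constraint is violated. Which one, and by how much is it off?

Distance(A, T) = 35.9 — off by 4.50.

K = (0.00, 0.00) ✓; K.y = 0.00, M.y = 0.00 ✓; |KM| = 16.40 ✓; ∠(RM, MK) = 90.00° ✓; |RM| = 7.600 ✓; bearing(R→A) − bearing(R→M) = 109.0° ✓; |RA| = 7.600 ✓; ∠(RA, AT) = 90.00° ✓; |AT| = 40.40 ✗.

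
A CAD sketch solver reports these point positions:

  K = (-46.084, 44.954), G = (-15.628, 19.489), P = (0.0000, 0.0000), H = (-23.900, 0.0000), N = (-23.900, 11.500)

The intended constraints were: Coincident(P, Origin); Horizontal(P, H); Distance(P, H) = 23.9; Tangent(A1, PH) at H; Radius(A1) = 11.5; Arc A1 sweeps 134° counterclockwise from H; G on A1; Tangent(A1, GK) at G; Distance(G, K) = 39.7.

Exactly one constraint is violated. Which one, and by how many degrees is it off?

Tangent(A1, GK) at G — off by 6.10°.

P = (0.00, 0.00) ✓; P.y = 0.00, H.y = 0.00 ✓; |PH| = 23.90 ✓; ∠(NH, HP) = 90.00° ✓; |NH| = 11.50 ✓; bearing(N→G) − bearing(N→H) = 134.0° ✓; |NG| = 11.50 ✓; ∠(NG, GK) = 83.90° ✗; |GK| = 39.70 ✓.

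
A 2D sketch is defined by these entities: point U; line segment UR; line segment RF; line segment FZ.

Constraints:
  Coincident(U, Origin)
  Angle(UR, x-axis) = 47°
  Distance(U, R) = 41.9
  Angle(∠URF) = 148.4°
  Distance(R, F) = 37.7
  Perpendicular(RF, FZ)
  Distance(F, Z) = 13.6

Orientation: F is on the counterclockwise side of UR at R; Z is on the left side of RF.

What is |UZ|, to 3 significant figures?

73.9

U is at the origin; UR runs at 47.0° with length 41.9, so R = 41.9·(cos 47.0°, sin 47.0°) = (28.6, 30.6). ∠URF = 148.4°, so RF runs at 47.0° + (180° − 148.4°) = 78.6° from the x-axis; with |RF| = 37.7, F = R + 37.7·(cos 78.6°, sin 78.6°) = (36.0, 67.6). The perpendicularity gives FZ at right angles to RF; with |FZ| = 13.6 on the left of RF, Z = F + 13.6·(-0.980, 0.198) = (22.7, 70.3). Then |UZ| = |Z − U| = 73.9.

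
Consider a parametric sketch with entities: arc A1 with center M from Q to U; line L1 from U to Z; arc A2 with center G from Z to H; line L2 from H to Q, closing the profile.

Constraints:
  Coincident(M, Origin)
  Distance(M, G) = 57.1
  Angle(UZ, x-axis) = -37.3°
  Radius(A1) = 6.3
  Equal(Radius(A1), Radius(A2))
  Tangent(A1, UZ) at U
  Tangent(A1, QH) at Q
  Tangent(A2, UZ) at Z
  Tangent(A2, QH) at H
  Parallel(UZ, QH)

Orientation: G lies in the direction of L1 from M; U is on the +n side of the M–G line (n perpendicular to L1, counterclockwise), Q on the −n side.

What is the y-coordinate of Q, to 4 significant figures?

-5.011

The slot axis is L1's direction at -37.3°, so u = (cos -37.3°, sin -37.3°) = (0.7955, -0.6060) and n = (−sin -37.3°, cos -37.3°) = (0.6060, 0.7955). M is at the origin and G lies 57.1 along u from M, so G = 57.1·u = (45.42, -34.60). Tangency of A1 to both parallel lines with radius 6.3 puts U and Q at M ± 6.3·n: U = (3.818, 5.011), Q = (-3.818, -5.011). So Q.y = -5.011.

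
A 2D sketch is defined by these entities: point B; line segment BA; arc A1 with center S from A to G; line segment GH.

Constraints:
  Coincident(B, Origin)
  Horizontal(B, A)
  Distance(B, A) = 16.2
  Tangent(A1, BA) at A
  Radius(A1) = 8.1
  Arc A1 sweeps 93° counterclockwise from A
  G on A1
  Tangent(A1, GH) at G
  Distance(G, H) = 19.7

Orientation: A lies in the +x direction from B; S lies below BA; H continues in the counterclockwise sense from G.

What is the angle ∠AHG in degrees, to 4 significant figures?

17.05°

B is at the origin; BA is horizontal with |BA| = 16.2 and A on the +x side, so A = (16.20, 0.000). A1 meets BA tangentially, so SA is at right angles to BA, so S = A + (0, -8.1) = (16.20, -8.100). On A1, A sits at bearing 90° from S; a 93° counterclockwise sweep puts G at bearing 183°, so G = S + 8.1·(cos 183°, sin 183°) = (8.111, -8.524). Since A1 is tangent to GH there, SG ⟂ GH, so GH runs along (−sin 183°, cos 183°); with |GH| = 19.7, H = (9.142, -28.20). Then cos ∠AHG = HA·HG / (|HA||HG|), giving 17.05°.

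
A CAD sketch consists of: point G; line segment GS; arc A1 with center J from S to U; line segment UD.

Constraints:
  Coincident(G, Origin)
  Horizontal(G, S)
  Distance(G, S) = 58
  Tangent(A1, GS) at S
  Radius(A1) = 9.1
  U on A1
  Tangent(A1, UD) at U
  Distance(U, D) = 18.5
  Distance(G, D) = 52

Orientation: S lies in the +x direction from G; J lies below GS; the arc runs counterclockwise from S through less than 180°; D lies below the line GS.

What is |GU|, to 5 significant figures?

49.621

G is at the origin; GS is horizontal with |GS| = 58.0 and S on the +x side, so S = (58.000, 0.0000). The tangent condition forces JS to be normal to GS, so J = S + (0, -9.1) = (58.000, -9.1000). Since JU ⟂ UD (tangency), |JD| = √(9.1² + 18.5²) = 20.617 regardless of where U sits on A1. So D lies on both circle(G, 52.0) and circle(J, 20.617); the below-GS intersection is D = (45.375, -25.399). U is the foot of the tangent from D: U = (49.085, -7.2751).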